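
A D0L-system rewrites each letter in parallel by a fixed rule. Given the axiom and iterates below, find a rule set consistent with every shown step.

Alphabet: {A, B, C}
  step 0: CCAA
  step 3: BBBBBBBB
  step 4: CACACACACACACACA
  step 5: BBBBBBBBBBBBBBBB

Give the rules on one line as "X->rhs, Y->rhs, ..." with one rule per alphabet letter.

  step 4 ⇒ step 5: CACACACACACACACA ⇒ B·B·B·B·B·B·B·B·B·B·B·B·B·B·B·B
    A ↦ B
    C ↦ B
  step 3 ⇒ step 4: BBBBBBBB ⇒ CA·CA·CA·CA·CA·CA·CA·CA
    B ↦ CA

A->B, B->CA, C->B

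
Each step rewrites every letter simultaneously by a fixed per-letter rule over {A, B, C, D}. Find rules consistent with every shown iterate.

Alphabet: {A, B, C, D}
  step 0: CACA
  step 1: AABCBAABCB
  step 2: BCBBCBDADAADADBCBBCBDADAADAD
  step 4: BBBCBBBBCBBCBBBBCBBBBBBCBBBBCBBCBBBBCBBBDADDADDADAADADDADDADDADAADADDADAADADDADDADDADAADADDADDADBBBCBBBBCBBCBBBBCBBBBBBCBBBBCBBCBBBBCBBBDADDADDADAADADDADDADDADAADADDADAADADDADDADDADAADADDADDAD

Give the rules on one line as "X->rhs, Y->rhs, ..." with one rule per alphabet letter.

  step 1 ⇒ step 2: AABCBAABCB ⇒ BCB·BCB·DAD·AA·DAD·BCB·BCB·DAD·AA·DAD
    A ↦ BCB
    B ↦ DAD
    C ↦ AA
    D ↦ BB  (constrained at step 2)

A->BCB, B->DAD, C->AA, D->BB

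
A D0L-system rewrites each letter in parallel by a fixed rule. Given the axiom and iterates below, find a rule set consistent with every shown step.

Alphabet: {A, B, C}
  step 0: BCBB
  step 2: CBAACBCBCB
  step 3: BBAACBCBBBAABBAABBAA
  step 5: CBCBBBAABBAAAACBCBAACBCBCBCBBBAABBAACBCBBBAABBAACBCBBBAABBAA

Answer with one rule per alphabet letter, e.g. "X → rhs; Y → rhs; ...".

  step 2 ⇒ step 3: CBAACBCBCB ⇒ BBA·A·CB·CB·BBA·A·BBA·A·BBA·A
    A ↦ CB
    B ↦ A
    C ↦ BBA

A->CB, B->A, C->BBA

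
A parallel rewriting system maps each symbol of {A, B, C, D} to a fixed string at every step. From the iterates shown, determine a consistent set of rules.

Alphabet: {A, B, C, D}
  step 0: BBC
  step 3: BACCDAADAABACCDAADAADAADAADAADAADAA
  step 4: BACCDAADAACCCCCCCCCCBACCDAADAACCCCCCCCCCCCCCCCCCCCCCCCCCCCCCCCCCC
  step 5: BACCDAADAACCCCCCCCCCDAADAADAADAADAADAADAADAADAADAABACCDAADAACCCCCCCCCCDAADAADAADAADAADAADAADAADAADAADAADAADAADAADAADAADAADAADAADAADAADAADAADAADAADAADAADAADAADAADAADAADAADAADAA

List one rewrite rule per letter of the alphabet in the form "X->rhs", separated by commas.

  step 4 ⇒ step 5: BACCDAADAACCCCCCCCCCBACCDAADAACCCCCCCCCCCCCCCCCCCCCCCCCCCCCCCCCCC ⇒ BA·CC·DAA·DAA·C·CC·CC·C·CC·CC·DAA·DAA·DAA·DAA·DAA·DAA·DAA·DAA·DAA·DAA·BA·CC·DAA·DAA·C·CC·CC·C·CC·CC·DAA·DAA·DAA·DAA·DAA·DAA·DAA·DAA·DAA·DAA·DAA·DAA·DAA·DAA·DAA·DAA·DAA·DAA·DAA·DAA·DAA·DAA·DAA·DAA·DAA·DAA·DAA·DAA·DAA·DAA·DAA·DAA·DAA·DAA·DAA
    A ↦ CC
    B ↦ BA
    C ↦ DAA
    D ↦ C

A->CC, B->BA, C->DAA, D->C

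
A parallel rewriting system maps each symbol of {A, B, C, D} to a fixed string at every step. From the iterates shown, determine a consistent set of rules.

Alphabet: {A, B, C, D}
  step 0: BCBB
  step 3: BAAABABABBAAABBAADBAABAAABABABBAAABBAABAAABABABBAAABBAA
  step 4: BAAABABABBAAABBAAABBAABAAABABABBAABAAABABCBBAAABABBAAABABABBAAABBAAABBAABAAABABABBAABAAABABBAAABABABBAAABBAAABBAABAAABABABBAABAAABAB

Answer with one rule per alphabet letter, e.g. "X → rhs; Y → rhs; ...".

A->AB, B->BAA, C->D, D->CB

  step 3 ⇒ step 4: BAAABABABBAAABBAADBAABAAABABABBAAABBAABAAABABABBAAABBAA ⇒ BAA·AB·AB·AB·BAA·AB·BAA·AB·BAA·BAA·AB·AB·AB·BAA·BAA·AB·AB·CB·BAA·AB·AB·BAA·AB·AB·AB·BAA·AB·BAA·AB·BAA·BAA·AB·AB·AB·BAA·BAA·AB·AB·BAA·AB·AB·AB·BAA·AB·BAA·AB·BAA·BAA·AB·AB·AB·BAA·BAA·AB·AB
    A ↦ AB
    B ↦ BAA
    D ↦ CB
    C ↦ D  (constrained at step 0)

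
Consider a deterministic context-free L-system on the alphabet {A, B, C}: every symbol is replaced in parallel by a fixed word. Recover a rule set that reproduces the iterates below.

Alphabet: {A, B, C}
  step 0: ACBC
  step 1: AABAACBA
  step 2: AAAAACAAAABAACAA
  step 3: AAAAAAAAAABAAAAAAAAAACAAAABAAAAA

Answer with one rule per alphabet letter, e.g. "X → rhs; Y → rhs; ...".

  step 2 ⇒ step 3: AAAAACAAAABAACAA ⇒ AA·AA·AA·AA·AA·BA·AA·AA·AA·AA·AC·AA·AA·BA·AA·AA
    A ↦ AA
    B ↦ AC
    C ↦ BA

A->AA, B->AC, C->BA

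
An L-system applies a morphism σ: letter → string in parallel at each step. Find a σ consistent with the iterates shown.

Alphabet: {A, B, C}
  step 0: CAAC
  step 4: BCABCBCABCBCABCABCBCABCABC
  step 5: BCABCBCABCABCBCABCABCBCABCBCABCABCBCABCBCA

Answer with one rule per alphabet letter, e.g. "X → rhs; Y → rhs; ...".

  step 4 ⇒ step 5: BCABCBCABCBCABCABCBCABCABC ⇒ BC·A·BC·BC·A·BC·A·BC·BC·A·BC·A·BC·BC·A·BC·BC·A·BC·A·BC·BC·A·BC·BC·A
    A ↦ BC
    B ↦ BC
    C ↦ A

A->BC, B->BC, C->A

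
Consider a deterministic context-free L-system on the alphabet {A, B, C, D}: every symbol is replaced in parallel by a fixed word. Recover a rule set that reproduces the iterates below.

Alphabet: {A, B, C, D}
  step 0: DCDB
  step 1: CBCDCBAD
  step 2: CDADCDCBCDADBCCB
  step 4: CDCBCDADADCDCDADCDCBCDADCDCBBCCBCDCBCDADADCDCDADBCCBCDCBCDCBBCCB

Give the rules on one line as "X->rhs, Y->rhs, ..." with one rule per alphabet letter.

  step 1 ⇒ step 2: CBCDCBAD ⇒ CD·AD·CD·CB·CD·AD·BC·CB
    A ↦ BC
    B ↦ AD
    C ↦ CD
    D ↦ CB

A->BC, B->AD, C->CD, D->CB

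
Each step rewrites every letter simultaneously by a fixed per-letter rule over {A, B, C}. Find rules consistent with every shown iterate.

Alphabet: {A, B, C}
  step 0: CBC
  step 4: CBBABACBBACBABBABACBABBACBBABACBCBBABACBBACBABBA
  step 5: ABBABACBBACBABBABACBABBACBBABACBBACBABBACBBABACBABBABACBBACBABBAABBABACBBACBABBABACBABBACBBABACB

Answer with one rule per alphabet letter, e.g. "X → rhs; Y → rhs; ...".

A->CB, B->BA, C->AB

  step 4 ⇒ step 5: CBBABACBBACBABBABACBABBACBBABACBCBBABACBBACBABBA ⇒ AB·BA·BA·CB·BA·CB·AB·BA·BA·CB·AB·BA·CB·BA·BA·CB·BA·CB·AB·BA·CB·BA·BA·CB·AB·BA·BA·CB·BA·CB·AB·BA·AB·BA·BA·CB·BA·CB·AB·BA·BA·CB·AB·BA·CB·BA·BA·CB
    A ↦ CB
    B ↦ BA
    C ↦ AB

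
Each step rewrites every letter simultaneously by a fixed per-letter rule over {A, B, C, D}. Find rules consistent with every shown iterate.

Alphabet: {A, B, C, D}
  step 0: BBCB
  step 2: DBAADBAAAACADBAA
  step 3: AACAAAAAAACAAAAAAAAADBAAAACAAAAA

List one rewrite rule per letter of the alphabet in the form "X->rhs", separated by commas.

  step 2 ⇒ step 3: DBAADBAAAACADBAA ⇒ AA·CA·AA·AA·AA·CA·AA·AA·AA·AA·DB·AA·AA·CA·AA·AA
    A ↦ AA
    B ↦ CA
    C ↦ DB
    D ↦ AA

A->AA, B->CA, C->DB, D->AA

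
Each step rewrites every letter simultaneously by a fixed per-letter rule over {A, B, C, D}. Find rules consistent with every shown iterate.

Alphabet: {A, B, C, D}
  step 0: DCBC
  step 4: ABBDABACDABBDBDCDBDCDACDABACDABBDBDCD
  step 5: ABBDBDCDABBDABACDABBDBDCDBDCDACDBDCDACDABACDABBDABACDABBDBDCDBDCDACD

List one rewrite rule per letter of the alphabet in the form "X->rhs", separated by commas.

  step 4 ⇒ step 5: ABBDABACDABBDBDCDBDCDACDABACDABBDBDCD ⇒ AB·BD·BD·CD·AB·BD·AB·A·CD·AB·BD·BD·CD·BD·CD·A·CD·BD·CD·A·CD·AB·A·CD·AB·BD·AB·A·CD·AB·BD·BD·CD·BD·CD·A·CD
    A ↦ AB
    B ↦ BD
    C ↦ A
    D ↦ CD

A->AB, B->BD, C->A, D->CD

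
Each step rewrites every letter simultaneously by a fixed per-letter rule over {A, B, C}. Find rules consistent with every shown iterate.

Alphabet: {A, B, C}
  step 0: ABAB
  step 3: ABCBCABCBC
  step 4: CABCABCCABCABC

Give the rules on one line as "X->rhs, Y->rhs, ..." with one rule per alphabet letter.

  step 3 ⇒ step 4: ABCBCABCBC ⇒ C·A·BC·A·BC·C·A·BC·A·BC
    A ↦ C
    B ↦ A
    C ↦ BC

A->C, B->A, C->BC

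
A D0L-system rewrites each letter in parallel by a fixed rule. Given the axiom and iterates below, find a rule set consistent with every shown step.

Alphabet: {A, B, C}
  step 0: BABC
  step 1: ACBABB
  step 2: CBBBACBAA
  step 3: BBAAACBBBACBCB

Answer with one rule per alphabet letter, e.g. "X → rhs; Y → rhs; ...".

  step 2 ⇒ step 3: CBBBACBAA ⇒ BB·A·A·A·CB·BB·A·CB·CB
    A ↦ CB
    B ↦ A
    C ↦ BB

A->CB, B->A, C->BB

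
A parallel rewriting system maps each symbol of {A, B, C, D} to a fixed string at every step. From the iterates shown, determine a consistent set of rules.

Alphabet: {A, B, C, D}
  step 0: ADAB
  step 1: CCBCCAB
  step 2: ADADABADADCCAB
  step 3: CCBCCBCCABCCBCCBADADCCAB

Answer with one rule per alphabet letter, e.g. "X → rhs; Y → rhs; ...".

  step 2 ⇒ step 3: ADADABADADCCAB ⇒ CC·B·CC·B·CC·AB·CC·B·CC·B·AD·AD·CC·AB
    A ↦ CC
    B ↦ AB
    C ↦ AD
    D ↦ B

A->CC, B->AB, C->AD, D->B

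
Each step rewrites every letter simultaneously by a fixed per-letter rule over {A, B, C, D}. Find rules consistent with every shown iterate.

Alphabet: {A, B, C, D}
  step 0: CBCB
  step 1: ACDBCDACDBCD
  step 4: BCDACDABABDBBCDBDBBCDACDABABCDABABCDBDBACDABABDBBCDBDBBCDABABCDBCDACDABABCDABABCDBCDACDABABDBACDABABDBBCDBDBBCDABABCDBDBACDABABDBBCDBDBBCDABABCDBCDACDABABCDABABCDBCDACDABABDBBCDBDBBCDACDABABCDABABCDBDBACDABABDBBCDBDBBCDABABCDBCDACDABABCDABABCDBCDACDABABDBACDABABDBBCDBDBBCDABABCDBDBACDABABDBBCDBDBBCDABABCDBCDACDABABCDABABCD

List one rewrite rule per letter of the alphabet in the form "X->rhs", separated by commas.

A->BDB, B->BCD, C->ACD, D->ABA

  step 0 ⇒ step 1: CBCB ⇒ ACD·BCD·ACD·BCD
    B ↦ BCD
    C ↦ ACD
    A ↦ BDB  (constrained at step 1)
    D ↦ ABA  (constrained at step 1)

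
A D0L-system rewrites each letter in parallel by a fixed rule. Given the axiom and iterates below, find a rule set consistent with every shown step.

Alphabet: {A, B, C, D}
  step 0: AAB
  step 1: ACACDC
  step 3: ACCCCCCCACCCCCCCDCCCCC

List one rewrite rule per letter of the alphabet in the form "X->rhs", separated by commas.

  step 0 ⇒ step 1: AAB ⇒ AC·AC·DC
    A ↦ AC
    B ↦ DC
    C ↦ CC  (constrained at step 1)
    D ↦ B  (constrained at step 1)

A->AC, B->DC, C->CC, D->B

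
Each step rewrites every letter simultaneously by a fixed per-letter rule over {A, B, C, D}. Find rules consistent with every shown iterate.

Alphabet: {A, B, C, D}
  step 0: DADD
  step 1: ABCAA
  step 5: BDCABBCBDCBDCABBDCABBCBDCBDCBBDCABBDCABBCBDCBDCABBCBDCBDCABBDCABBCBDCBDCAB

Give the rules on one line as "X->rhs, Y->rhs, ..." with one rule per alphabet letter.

  step 0 ⇒ step 1: DADD ⇒ A·BC·A·A
    A ↦ BC
    D ↦ A
    B ↦ BDC  (constrained at step 1)
    C ↦ B  (constrained at step 1)

A->BC, B->BDC, C->B, D->A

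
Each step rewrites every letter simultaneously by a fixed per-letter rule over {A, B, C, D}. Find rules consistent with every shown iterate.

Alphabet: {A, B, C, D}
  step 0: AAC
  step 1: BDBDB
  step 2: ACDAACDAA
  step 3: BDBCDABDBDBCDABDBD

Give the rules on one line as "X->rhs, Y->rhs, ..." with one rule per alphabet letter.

A->BD, B->A, C->B, D->CDA

  step 2 ⇒ step 3: ACDAACDAA ⇒ BD·B·CDA·BD·BD·B·CDA·BD·BD
    A ↦ BD
    C ↦ B
    D ↦ CDA
  step 1 ⇒ step 2: BDBDB ⇒ A·CDA·A·CDA·A
    B ↦ A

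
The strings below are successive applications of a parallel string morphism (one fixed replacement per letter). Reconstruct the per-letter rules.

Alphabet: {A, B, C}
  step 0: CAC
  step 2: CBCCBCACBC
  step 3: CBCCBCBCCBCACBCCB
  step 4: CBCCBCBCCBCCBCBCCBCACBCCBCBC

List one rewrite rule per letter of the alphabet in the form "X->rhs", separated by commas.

A->CA, B->C, C->CB

  step 3 ⇒ step 4: CBCCBCBCCBCACBCCB ⇒ CB·C·CB·CB·C·CB·C·CB·CB·C·CB·CA·CB·C·CB·CB·C
    A ↦ CA
    B ↦ C
    C ↦ CB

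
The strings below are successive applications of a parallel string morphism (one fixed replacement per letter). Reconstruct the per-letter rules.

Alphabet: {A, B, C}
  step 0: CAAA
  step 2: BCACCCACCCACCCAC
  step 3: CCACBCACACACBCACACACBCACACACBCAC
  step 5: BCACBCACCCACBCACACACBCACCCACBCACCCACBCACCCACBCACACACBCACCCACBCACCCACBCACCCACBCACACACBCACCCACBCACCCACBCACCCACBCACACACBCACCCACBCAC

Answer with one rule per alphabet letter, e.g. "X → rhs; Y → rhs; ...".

  step 2 ⇒ step 3: BCACCCACCCACCCAC ⇒ CC·AC·BC·AC·AC·AC·BC·AC·AC·AC·BC·AC·AC·AC·BC·AC
    A ↦ BC
    B ↦ CC
    C ↦ AC

A->BC, B->CC, C->AC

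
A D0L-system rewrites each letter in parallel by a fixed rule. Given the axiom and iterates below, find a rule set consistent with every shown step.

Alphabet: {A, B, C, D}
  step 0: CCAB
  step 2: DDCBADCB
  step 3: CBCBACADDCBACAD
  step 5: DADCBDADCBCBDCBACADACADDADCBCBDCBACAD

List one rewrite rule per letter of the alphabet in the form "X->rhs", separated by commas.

A->D, B->CAD, C->A, D->CB

  step 2 ⇒ step 3: DDCBADCB ⇒ CB·CB·A·CAD·D·CB·A·CAD
    A ↦ D
    B ↦ CAD
    C ↦ A
    D ↦ CB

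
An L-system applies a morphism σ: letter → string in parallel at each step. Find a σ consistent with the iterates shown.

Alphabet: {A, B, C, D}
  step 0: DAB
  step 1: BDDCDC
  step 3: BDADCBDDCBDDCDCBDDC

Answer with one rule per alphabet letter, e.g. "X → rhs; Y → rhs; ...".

  step 0 ⇒ step 1: DAB ⇒ BD·DC·DC
    A ↦ DC
    B ↦ DC
    D ↦ BD
    C ↦ A  (constrained at step 1)

A->DC, B->DC, C->A, D->BD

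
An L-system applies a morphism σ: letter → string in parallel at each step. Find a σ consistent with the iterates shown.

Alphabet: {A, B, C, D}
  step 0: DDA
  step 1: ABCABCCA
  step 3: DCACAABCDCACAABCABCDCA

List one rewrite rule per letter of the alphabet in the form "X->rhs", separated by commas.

A->CA, B->A, C->D, D->ABC

  step 0 ⇒ step 1: DDA ⇒ ABC·ABC·CA
    A ↦ CA
    D ↦ ABC
    B ↦ A  (constrained at step 1)
    C ↦ D  (constrained at step 1)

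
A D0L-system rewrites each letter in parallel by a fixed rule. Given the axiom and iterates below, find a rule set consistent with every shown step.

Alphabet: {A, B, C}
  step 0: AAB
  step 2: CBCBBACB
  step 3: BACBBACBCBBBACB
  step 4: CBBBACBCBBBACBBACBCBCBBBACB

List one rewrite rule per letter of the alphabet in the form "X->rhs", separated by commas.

  step 3 ⇒ step 4: BACBBACBCBBBACB ⇒ CB·B·BA·CB·CB·B·BA·CB·BA·CB·CB·CB·B·BA·CB
    A ↦ B
    B ↦ CB
    C ↦ BA

A->B, B->CB, C->BA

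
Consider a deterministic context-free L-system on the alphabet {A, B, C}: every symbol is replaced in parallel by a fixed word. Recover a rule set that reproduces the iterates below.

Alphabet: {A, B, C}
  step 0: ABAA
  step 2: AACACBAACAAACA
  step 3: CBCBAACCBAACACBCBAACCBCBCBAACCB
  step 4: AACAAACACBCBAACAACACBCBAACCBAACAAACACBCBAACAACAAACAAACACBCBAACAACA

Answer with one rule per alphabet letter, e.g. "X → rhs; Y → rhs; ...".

A->CB, B->A, C->AAC

  step 3 ⇒ step 4: CBCBAACCBAACACBCBAACCBCBCBAACCB ⇒ AAC·A·AAC·A·CB·CB·AAC·AAC·A·CB·CB·AAC·CB·AAC·A·AAC·A·CB·CB·AAC·AAC·A·AAC·A·AAC·A·CB·CB·AAC·AAC·A
    A ↦ CB
    B ↦ A
    C ↦ AAC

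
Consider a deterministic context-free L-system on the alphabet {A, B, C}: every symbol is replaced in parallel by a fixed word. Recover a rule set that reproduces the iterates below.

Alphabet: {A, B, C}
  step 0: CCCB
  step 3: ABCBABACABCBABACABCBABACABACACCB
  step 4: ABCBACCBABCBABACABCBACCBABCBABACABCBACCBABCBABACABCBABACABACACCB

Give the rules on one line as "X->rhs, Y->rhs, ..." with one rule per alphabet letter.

A->AB, B->CB, C->AC

  step 3 ⇒ step 4: ABCBABACABCBABACABCBABACABACACCB ⇒ AB·CB·AC·CB·AB·CB·AB·AC·AB·CB·AC·CB·AB·CB·AB·AC·AB·CB·AC·CB·AB·CB·AB·AC·AB·CB·AB·AC·AB·AC·AC·CB
    A ↦ AB
    B ↦ CB
    C ↦ AC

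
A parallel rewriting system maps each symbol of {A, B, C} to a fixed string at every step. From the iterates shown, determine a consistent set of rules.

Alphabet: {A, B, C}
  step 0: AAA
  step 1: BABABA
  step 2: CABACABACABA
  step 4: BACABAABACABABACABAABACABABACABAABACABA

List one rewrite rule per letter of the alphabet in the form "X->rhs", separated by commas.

A->BA, B->CA, C->A

  step 1 ⇒ step 2: BABABA ⇒ CA·BA·CA·BA·CA·BA
    A ↦ BA
    B ↦ CA
    C ↦ A  (constrained at step 2)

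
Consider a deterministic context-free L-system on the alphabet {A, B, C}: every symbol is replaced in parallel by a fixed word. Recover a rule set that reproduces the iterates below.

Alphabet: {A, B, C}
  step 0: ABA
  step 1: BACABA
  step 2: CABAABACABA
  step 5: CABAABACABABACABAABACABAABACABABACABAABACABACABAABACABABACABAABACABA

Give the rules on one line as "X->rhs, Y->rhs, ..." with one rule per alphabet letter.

  step 1 ⇒ step 2: BACABA ⇒ CA·BA·A·BA·CA·BA
    A ↦ BA
    B ↦ CA
    C ↦ A

A->BA, B->CA, C->A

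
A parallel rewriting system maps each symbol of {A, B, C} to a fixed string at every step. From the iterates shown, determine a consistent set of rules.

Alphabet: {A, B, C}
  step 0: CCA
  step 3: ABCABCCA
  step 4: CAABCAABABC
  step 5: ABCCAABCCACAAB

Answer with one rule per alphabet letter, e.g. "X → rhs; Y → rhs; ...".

A->C, B->A, C->AB

  step 4 ⇒ step 5: CAABCAABABC ⇒ AB·C·C·A·AB·C·C·A·C·A·AB
    A ↦ C
    B ↦ A
    C ↦ AB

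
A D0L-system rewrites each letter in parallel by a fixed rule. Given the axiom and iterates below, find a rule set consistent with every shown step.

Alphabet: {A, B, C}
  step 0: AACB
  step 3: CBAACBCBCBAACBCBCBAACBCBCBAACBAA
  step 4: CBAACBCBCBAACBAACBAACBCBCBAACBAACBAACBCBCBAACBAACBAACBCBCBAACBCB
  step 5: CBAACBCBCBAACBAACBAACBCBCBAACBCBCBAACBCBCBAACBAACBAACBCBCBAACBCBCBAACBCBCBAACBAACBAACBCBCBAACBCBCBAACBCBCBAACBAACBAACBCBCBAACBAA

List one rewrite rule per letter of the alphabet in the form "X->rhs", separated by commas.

  step 4 ⇒ step 5: CBAACBCBCBAACBAACBAACBCBCBAACBAACBAACBCBCBAACBAACBAACBCBCBAACBCB ⇒ CB·AA·CB·CB·CB·AA·CB·AA·CB·AA·CB·CB·CB·AA·CB·CB·CB·AA·CB·CB·CB·AA·CB·AA·CB·AA·CB·CB·CB·AA·CB·CB·CB·AA·CB·CB·CB·AA·CB·AA·CB·AA·CB·CB·CB·AA·CB·CB·CB·AA·CB·CB·CB·AA·CB·AA·CB·AA·CB·CB·CB·AA·CB·AA
    A ↦ CB
    B ↦ AA
    C ↦ CB

A->CB, B->AA, C->CB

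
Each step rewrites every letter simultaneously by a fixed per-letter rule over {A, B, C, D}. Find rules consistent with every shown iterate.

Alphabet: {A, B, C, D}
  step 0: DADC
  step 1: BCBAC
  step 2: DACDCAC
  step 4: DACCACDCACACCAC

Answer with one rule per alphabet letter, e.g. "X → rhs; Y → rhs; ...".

A->C, B->D, C->AC, D->B

  step 1 ⇒ step 2: BCBAC ⇒ D·AC·D·C·AC
    A ↦ C
    B ↦ D
    C ↦ AC
  step 0 ⇒ step 1: DADC ⇒ B·C·B·AC
    D ↦ B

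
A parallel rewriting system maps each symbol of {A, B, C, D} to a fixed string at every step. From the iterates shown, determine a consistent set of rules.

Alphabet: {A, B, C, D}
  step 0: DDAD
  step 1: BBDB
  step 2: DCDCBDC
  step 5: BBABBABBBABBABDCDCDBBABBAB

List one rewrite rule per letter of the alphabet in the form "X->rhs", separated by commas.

A->D, B->DC, C->BA, D->B

  step 1 ⇒ step 2: BBDB ⇒ DC·DC·B·DC
    B ↦ DC
    D ↦ B
  step 0 ⇒ step 1: DDAD ⇒ B·B·D·B
    A ↦ D
    C ↦ BA  (constrained at step 2)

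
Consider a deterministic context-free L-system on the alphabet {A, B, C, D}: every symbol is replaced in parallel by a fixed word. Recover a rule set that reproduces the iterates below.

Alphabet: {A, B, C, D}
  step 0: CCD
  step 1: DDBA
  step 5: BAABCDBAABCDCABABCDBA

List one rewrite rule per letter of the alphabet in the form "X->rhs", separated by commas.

  step 0 ⇒ step 1: CCD ⇒ D·D·BA
    C ↦ D
    D ↦ BA
    A ↦ AB  (constrained at step 1)
    B ↦ C  (constrained at step 1)

A->AB, B->C, C->D, D->BA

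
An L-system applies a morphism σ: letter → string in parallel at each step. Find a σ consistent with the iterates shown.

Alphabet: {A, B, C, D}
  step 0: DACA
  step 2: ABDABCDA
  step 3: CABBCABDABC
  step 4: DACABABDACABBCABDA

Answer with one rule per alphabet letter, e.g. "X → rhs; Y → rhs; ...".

A->C, B->AB, C->DA, D->B

  step 3 ⇒ step 4: CABBCABDABC ⇒ DA·C·AB·AB·DA·C·AB·B·C·AB·DA
    A ↦ C
    B ↦ AB
    C ↦ DA
    D ↦ B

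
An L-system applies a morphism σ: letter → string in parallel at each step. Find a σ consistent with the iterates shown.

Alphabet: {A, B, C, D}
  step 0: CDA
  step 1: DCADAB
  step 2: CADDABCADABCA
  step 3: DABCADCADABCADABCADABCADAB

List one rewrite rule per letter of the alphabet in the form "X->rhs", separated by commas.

  step 2 ⇒ step 3: CADDABCADABCA ⇒ D·AB·CAD·CAD·AB·CA·D·AB·CAD·AB·CA·D·AB
    A ↦ AB
    B ↦ CA
    C ↦ D
    D ↦ CAD

A->AB, B->CA, C->D, D->CAD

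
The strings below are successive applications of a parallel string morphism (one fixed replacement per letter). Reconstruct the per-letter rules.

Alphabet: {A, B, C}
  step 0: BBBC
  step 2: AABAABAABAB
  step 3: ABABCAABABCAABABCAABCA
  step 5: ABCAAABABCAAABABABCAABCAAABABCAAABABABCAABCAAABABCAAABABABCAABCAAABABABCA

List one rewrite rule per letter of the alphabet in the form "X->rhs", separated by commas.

  step 2 ⇒ step 3: AABAABAABAB ⇒ AB·AB·CA·AB·AB·CA·AB·AB·CA·AB·CA
    A ↦ AB
    B ↦ CA
    C ↦ A  (constrained at step 0)

A->AB, B->CA, C->A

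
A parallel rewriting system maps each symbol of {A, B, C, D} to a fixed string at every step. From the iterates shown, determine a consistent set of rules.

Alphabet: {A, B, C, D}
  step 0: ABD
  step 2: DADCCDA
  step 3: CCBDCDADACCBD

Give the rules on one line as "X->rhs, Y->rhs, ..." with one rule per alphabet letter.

A->CBD, B->D, C->DA, D->C

  step 2 ⇒ step 3: DADCCDA ⇒ C·CBD·C·DA·DA·C·CBD
    A ↦ CBD
    C ↦ DA
    D ↦ C
    B ↦ D  (constrained at step 0)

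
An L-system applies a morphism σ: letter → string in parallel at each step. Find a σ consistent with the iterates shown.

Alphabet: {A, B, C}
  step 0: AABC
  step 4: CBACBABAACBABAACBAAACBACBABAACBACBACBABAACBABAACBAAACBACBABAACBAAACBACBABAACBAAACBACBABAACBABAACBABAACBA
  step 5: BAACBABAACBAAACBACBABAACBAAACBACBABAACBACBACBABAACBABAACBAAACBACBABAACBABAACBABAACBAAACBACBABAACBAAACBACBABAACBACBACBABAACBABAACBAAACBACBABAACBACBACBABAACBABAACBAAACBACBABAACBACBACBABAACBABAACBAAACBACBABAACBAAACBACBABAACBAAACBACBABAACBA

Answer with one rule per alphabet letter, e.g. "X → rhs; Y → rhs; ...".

A->CBA, B->AA, C->B

  step 4 ⇒ step 5: CBACBABAACBABAACBAAACBACBABAACBACBACBABAACBABAACBAAACBACBABAACBAAACBACBABAACBAAACBACBABAACBABAACBABAACBA ⇒ B·AA·CBA·B·AA·CBA·AA·CBA·CBA·B·AA·CBA·AA·CBA·CBA·B·AA·CBA·CBA·CBA·B·AA·CBA·B·AA·CBA·AA·CBA·CBA·B·AA·CBA·B·AA·CBA·B·AA·CBA·AA·CBA·CBA·B·AA·CBA·AA·CBA·CBA·B·AA·CBA·CBA·CBA·B·AA·CBA·B·AA·CBA·AA·CBA·CBA·B·AA·CBA·CBA·CBA·B·AA·CBA·B·AA·CBA·AA·CBA·CBA·B·AA·CBA·CBA·CBA·B·AA·CBA·B·AA·CBA·AA·CBA·CBA·B·AA·CBA·AA·CBA·CBA·B·AA·CBA·AA·CBA·CBA·B·AA·CBA
    A ↦ CBA
    B ↦ AA
    C ↦ B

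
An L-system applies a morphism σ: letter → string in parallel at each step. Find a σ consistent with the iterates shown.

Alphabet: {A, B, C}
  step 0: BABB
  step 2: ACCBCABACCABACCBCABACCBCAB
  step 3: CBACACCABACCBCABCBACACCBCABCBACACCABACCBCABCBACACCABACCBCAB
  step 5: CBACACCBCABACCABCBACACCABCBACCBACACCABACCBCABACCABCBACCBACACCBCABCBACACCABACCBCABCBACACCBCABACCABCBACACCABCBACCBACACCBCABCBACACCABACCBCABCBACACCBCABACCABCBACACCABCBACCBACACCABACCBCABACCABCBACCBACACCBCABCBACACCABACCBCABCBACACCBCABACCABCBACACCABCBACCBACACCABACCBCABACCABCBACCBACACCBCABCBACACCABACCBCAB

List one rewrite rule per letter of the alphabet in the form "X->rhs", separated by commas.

  step 2 ⇒ step 3: ACCBCABACCABACCBCABACCBCAB ⇒ CB·AC·AC·CAB·AC·CB·CAB·CB·AC·AC·CB·CAB·CB·AC·AC·CAB·AC·CB·CAB·CB·AC·AC·CAB·AC·CB·CAB
    A ↦ CB
    B ↦ CAB
    C ↦ AC

A->CB, B->CAB, C->AC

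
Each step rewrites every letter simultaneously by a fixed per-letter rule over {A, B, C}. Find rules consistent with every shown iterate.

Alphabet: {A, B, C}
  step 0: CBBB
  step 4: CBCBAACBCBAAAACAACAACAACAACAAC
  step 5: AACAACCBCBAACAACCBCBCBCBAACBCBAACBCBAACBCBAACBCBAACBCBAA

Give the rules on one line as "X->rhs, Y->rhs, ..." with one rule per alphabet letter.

  step 4 ⇒ step 5: CBCBAACBCBAAAACAACAACAACAACAAC ⇒ AA·C·AA·C·CB·CB·AA·C·AA·C·CB·CB·CB·CB·AA·CB·CB·AA·CB·CB·AA·CB·CB·AA·CB·CB·AA·CB·CB·AA
    A ↦ CB
    B ↦ C
    C ↦ AA

A->CB, B->C, C->AA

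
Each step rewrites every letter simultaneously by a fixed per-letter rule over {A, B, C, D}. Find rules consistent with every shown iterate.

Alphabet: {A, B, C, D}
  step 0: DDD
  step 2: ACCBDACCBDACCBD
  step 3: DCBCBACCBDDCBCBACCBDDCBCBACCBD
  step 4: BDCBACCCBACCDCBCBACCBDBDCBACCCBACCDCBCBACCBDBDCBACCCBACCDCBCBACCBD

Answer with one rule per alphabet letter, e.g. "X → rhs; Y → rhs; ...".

  step 3 ⇒ step 4: DCBCBACCBDDCBCBACCBDDCBCBACCBD ⇒ BD·CB·ACC·CB·ACC·D·CB·CB·ACC·BD·BD·CB·ACC·CB·ACC·D·CB·CB·ACC·BD·BD·CB·ACC·CB·ACC·D·CB·CB·ACC·BD
    A ↦ D
    B ↦ ACC
    C ↦ CB
    D ↦ BD

A->D, B->ACC, C->CB, D->BD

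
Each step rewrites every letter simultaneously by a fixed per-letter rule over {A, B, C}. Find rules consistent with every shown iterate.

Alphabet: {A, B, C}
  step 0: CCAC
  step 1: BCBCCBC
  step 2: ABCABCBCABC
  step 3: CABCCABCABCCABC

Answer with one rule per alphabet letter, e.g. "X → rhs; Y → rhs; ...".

A->C, B->A, C->BC

  step 2 ⇒ step 3: ABCABCBCABC ⇒ C·A·BC·C·A·BC·A·BC·C·A·BC
    A ↦ C
    B ↦ A
    C ↦ BC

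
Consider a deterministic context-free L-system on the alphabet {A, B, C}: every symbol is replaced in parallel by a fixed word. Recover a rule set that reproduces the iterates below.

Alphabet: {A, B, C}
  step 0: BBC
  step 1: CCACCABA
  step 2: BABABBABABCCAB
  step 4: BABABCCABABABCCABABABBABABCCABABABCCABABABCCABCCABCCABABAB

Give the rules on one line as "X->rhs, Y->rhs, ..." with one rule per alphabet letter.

  step 1 ⇒ step 2: CCACCABA ⇒ BA·BA·B·BA·BA·B·CCA·B
    A ↦ B
    B ↦ CCA
    C ↦ BA

A->B, B->CCA, C->BA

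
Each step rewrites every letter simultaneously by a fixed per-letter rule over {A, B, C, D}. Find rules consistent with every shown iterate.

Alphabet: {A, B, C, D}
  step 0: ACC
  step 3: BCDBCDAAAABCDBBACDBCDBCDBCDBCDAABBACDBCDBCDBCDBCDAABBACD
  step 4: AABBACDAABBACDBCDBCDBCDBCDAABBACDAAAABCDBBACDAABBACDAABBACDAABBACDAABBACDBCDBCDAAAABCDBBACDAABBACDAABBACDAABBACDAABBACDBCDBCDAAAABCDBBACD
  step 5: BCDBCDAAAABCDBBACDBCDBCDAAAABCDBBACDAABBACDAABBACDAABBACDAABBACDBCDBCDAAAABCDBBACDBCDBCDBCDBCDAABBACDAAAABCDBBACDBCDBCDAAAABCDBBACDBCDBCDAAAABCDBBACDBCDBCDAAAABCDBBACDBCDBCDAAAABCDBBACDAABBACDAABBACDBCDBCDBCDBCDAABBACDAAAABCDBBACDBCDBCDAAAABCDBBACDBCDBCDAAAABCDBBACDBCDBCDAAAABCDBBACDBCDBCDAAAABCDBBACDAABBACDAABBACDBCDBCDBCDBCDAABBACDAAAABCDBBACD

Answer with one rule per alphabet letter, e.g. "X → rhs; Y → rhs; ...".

  step 4 ⇒ step 5: AABBACDAABBACDBCDBCDBCDBCDAABBACDAAAABCDBBACDAABBACDAABBACDAABBACDAABBACDBCDBCDAAAABCDBBACDAABBACDAABBACDAABBACDAABBACDBCDBCDAAAABCDBBACD ⇒ BCD·BCD·AA·AA·BCD·BBA·CD·BCD·BCD·AA·AA·BCD·BBA·CD·AA·BBA·CD·AA·BBA·CD·AA·BBA·CD·AA·BBA·CD·BCD·BCD·AA·AA·BCD·BBA·CD·BCD·BCD·BCD·BCD·AA·BBA·CD·AA·AA·BCD·BBA·CD·BCD·BCD·AA·AA·BCD·BBA·CD·BCD·BCD·AA·AA·BCD·BBA·CD·BCD·BCD·AA·AA·BCD·BBA·CD·BCD·BCD·AA·AA·BCD·BBA·CD·AA·BBA·CD·AA·BBA·CD·BCD·BCD·BCD·BCD·AA·BBA·CD·AA·AA·BCD·BBA·CD·BCD·BCD·AA·AA·BCD·BBA·CD·BCD·BCD·AA·AA·BCD·BBA·CD·BCD·BCD·AA·AA·BCD·BBA·CD·BCD·BCD·AA·AA·BCD·BBA·CD·AA·BBA·CD·AA·BBA·CD·BCD·BCD·BCD·BCD·AA·BBA·CD·AA·AA·BCD·BBA·CD
    A ↦ BCD
    B ↦ AA
    C ↦ BBA
    D ↦ CD

A->BCD, B->AA, C->BBA, D->CD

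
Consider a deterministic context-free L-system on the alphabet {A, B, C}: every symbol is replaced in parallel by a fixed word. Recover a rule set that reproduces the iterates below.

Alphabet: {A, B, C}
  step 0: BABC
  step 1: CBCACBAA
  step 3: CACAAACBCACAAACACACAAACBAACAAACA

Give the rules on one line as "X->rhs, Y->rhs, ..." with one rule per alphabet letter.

A->CA, B->CB, C->AA

  step 0 ⇒ step 1: BABC ⇒ CB·CA·CB·AA
    A ↦ CA
    B ↦ CB
    C ↦ AA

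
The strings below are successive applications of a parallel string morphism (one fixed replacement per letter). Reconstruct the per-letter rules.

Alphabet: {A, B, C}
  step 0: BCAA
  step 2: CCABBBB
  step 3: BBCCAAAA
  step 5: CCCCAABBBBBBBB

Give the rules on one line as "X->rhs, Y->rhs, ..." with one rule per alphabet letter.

A->CC, B->A, C->B

  step 2 ⇒ step 3: CCABBBB ⇒ B·B·CC·A·A·A·A
    A ↦ CC
    B ↦ A
    C ↦ B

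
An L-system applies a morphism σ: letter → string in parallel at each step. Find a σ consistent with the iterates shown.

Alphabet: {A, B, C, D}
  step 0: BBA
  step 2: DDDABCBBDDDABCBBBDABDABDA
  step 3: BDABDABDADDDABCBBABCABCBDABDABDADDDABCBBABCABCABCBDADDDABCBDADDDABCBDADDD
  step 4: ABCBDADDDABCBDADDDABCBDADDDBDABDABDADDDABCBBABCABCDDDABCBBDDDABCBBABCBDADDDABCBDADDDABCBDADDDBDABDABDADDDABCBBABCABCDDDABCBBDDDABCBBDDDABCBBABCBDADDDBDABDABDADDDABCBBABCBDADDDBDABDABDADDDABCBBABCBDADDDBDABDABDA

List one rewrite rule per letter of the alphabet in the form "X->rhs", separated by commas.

A->DDD, B->ABC, C->BB, D->BDA

  step 3 ⇒ step 4: BDABDABDADDDABCBBABCABCBDABDABDADDDABCBBABCABCABCBDADDDABCBDADDDABCBDADDD ⇒ ABC·BDA·DDD·ABC·BDA·DDD·ABC·BDA·DDD·BDA·BDA·BDA·DDD·ABC·BB·ABC·ABC·DDD·ABC·BB·DDD·ABC·BB·ABC·BDA·DDD·ABC·BDA·DDD·ABC·BDA·DDD·BDA·BDA·BDA·DDD·ABC·BB·ABC·ABC·DDD·ABC·BB·DDD·ABC·BB·DDD·ABC·BB·ABC·BDA·DDD·BDA·BDA·BDA·DDD·ABC·BB·ABC·BDA·DDD·BDA·BDA·BDA·DDD·ABC·BB·ABC·BDA·DDD·BDA·BDA·BDA
    A ↦ DDD
    B ↦ ABC
    C ↦ BB
    D ↦ BDA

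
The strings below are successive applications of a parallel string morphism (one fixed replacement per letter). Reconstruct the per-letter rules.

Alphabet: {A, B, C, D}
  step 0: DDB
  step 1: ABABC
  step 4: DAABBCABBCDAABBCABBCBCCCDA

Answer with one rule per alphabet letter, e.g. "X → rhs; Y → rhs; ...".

A->BC, B->C, C->DA, D->AB

  step 0 ⇒ step 1: DDB ⇒ AB·AB·C
    B ↦ C
    D ↦ AB
    A ↦ BC  (constrained at step 1)
    C ↦ DA  (constrained at step 1)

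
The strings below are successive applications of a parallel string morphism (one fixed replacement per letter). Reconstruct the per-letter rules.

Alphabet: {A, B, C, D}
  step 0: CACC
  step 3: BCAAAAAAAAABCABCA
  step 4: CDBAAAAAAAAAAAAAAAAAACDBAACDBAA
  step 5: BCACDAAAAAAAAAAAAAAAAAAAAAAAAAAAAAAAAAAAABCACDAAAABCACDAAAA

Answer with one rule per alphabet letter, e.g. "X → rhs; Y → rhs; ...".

A->AA, B->CD, C->B, D->CA

  step 4 ⇒ step 5: CDBAAAAAAAAAAAAAAAAAACDBAACDBAA ⇒ B·CA·CD·AA·AA·AA·AA·AA·AA·AA·AA·AA·AA·AA·AA·AA·AA·AA·AA·AA·AA·B·CA·CD·AA·AA·B·CA·CD·AA·AA
    A ↦ AA
    B ↦ CD
    C ↦ B
    D ↦ CA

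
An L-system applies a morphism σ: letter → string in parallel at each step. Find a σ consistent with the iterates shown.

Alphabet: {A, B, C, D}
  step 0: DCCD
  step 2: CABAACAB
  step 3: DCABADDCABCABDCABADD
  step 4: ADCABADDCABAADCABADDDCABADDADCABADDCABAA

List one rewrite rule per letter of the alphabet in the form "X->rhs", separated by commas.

A->CAB, B->ADD, C->D, D->A

  step 3 ⇒ step 4: DCABADDCABCABDCABADD ⇒ A·D·CAB·ADD·CAB·A·A·D·CAB·ADD·D·CAB·ADD·A·D·CAB·ADD·CAB·A·A
    A ↦ CAB
    B ↦ ADD
    C ↦ D
    D ↦ A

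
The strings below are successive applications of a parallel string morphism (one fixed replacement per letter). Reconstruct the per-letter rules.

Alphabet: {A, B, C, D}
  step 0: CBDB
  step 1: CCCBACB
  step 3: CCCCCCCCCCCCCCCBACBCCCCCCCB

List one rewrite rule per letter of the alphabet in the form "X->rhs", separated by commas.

A->DB, B->CB, C->CC, D->A

  step 0 ⇒ step 1: CBDB ⇒ CC·CB·A·CB
    B ↦ CB
    C ↦ CC
    D ↦ A
    A ↦ DB  (constrained at step 1)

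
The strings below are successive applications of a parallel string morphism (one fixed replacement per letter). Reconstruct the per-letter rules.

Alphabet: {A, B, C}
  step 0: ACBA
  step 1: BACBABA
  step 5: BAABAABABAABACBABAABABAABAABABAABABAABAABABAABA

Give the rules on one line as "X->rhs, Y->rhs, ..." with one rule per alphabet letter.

A->BA, B->A, C->CB

  step 0 ⇒ step 1: ACBA ⇒ BA·CB·A·BA
    A ↦ BA
    B ↦ A
    C ↦ CB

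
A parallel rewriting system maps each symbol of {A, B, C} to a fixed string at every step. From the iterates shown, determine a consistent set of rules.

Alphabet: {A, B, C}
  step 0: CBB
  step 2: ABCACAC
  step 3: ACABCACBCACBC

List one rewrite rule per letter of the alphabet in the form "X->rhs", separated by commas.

  step 2 ⇒ step 3: ABCACAC ⇒ AC·A·BC·AC·BC·AC·BC
    A ↦ AC
    B ↦ A
    C ↦ BC

A->AC, B->A, C->BC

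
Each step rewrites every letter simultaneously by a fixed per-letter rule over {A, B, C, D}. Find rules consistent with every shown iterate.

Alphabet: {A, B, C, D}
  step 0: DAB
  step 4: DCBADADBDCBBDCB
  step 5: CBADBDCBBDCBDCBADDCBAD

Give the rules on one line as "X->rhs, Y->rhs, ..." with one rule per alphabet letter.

  step 4 ⇒ step 5: DCBADADBDCBBDCB ⇒ CB·A·D·BD·CB·BD·CB·D·CB·A·D·D·CB·A·D
    A ↦ BD
    B ↦ D
    C ↦ A
    D ↦ CB

A->BD, B->D, C->A, D->CB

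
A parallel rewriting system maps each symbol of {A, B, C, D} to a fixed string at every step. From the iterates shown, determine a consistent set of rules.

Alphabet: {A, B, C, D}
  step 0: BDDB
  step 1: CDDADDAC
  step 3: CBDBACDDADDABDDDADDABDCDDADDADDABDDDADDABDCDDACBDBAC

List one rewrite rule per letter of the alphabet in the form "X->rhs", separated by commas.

A->BD, B->C, C->BAC, D->DDA

  step 0 ⇒ step 1: BDDB ⇒ C·DDA·DDA·C
    B ↦ C
    D ↦ DDA
    A ↦ BD  (constrained at step 1)
    C ↦ BAC  (constrained at step 1)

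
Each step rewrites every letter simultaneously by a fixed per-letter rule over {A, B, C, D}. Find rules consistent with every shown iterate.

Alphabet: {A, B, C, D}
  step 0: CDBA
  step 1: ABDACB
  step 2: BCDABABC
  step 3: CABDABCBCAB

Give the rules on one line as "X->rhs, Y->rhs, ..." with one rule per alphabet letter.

A->B, B->C, C->AB, D->DA

  step 2 ⇒ step 3: BCDABABC ⇒ C·AB·DA·B·C·B·C·AB
    A ↦ B
    B ↦ C
    C ↦ AB
    D ↦ DA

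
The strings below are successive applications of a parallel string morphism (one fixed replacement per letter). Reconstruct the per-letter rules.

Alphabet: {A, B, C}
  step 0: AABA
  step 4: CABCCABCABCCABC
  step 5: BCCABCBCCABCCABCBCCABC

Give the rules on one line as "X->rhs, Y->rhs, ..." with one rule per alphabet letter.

A->C, B->A, C->BC

  step 4 ⇒ step 5: CABCCABCABCCABC ⇒ BC·C·A·BC·BC·C·A·BC·C·A·BC·BC·C·A·BC
    A ↦ C
    B ↦ A
    C ↦ BC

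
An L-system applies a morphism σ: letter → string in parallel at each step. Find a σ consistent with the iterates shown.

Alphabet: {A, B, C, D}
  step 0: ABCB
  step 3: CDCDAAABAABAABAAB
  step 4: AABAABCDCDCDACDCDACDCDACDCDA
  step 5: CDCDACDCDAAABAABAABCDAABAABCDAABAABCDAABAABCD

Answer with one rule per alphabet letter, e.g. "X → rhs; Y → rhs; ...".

  step 4 ⇒ step 5: AABAABCDCDCDACDCDACDCDACDCDA ⇒ CD·CD·A·CD·CD·A·AA·B·AA·B·AA·B·CD·AA·B·AA·B·CD·AA·B·AA·B·CD·AA·B·AA·B·CD
    A ↦ CD
    B ↦ A
    C ↦ AA
    D ↦ B

A->CD, B->A, C->AA, D->B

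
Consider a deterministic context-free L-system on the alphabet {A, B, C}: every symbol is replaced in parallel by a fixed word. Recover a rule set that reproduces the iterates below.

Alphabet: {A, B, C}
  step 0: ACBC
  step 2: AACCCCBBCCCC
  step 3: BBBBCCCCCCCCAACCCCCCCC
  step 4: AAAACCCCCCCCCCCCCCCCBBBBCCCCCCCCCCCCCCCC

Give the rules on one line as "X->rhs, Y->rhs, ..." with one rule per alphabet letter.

A->BB, B->A, C->CC

  step 3 ⇒ step 4: BBBBCCCCCCCCAACCCCCCCC ⇒ A·A·A·A·CC·CC·CC·CC·CC·CC·CC·CC·BB·BB·CC·CC·CC·CC·CC·CC·CC·CC
    A ↦ BB
    B ↦ A
    C ↦ CC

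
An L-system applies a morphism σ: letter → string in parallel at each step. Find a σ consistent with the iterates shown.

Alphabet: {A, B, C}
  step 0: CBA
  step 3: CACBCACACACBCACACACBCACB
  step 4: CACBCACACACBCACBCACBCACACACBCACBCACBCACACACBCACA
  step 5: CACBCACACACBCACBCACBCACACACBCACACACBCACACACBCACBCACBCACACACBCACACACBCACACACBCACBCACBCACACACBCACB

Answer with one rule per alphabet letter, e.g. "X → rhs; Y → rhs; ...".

A->CB, B->CA, C->CA

  step 4 ⇒ step 5: CACBCACACACBCACBCACBCACACACBCACBCACBCACACACBCACA ⇒ CA·CB·CA·CA·CA·CB·CA·CB·CA·CB·CA·CA·CA·CB·CA·CA·CA·CB·CA·CA·CA·CB·CA·CB·CA·CB·CA·CA·CA·CB·CA·CA·CA·CB·CA·CA·CA·CB·CA·CB·CA·CB·CA·CA·CA·CB·CA·CB
    A ↦ CB
    B ↦ CA
    C ↦ CA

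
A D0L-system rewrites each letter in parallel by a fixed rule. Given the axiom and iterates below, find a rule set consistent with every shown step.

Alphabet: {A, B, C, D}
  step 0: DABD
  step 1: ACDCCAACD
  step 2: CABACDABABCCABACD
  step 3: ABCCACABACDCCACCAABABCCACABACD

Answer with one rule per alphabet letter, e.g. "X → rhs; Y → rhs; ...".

  step 2 ⇒ step 3: CABACDABABCCABACD ⇒ AB·C·CA·C·AB·ACD·C·CA·C·CA·AB·AB·C·CA·C·AB·ACD
    A ↦ C
    B ↦ CA
    C ↦ AB
    D ↦ ACD

A->C, B->CA, C->AB, D->ACD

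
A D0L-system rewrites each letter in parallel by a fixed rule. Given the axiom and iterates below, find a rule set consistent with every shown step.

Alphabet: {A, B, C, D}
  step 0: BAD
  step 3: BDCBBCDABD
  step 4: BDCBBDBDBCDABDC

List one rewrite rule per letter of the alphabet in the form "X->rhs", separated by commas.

A->DA, B->BD, C->B, D->C

  step 3 ⇒ step 4: BDCBBCDABD ⇒ BD·C·B·BD·BD·B·C·DA·BD·C
    A ↦ DA
    B ↦ BD
    C ↦ B
    D ↦ C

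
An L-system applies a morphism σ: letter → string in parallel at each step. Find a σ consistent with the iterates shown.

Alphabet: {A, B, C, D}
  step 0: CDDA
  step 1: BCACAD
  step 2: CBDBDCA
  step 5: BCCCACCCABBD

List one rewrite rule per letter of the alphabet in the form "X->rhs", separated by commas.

  step 1 ⇒ step 2: BCACAD ⇒ C·B·D·B·D·CA
    A ↦ D
    B ↦ C
    C ↦ B
    D ↦ CA

A->D, B->C, C->B, D->CA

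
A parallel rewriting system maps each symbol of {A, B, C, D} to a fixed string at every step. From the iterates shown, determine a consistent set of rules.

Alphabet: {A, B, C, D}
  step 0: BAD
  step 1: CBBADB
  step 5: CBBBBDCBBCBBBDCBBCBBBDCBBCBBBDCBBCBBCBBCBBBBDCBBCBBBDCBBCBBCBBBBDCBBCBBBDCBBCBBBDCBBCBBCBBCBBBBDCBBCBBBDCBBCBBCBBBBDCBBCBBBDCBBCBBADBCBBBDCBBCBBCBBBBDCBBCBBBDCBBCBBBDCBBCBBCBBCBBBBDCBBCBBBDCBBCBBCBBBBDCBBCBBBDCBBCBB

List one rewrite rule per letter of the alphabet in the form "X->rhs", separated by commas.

A->AD, B->CBB, C->BD, D->B

  step 0 ⇒ step 1: BAD ⇒ CBB·AD·B
    A ↦ AD
    B ↦ CBB
    D ↦ B
    C ↦ BD  (constrained at step 1)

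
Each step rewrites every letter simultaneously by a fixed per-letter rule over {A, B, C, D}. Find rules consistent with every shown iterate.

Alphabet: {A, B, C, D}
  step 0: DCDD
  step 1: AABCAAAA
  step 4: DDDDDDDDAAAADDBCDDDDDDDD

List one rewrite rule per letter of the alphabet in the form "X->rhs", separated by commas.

  step 0 ⇒ step 1: DCDD ⇒ AA·BC·AA·AA
    C ↦ BC
    D ↦ AA
    A ↦ D  (constrained at step 1)
    B ↦ DD  (constrained at step 1)

A->D, B->DD, C->BC, D->AA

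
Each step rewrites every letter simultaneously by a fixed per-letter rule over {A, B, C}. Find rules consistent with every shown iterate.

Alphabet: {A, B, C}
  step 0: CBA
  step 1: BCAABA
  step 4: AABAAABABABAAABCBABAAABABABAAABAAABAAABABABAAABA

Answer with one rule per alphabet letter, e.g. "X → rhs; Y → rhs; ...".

A->BA, B->AA, C->BC

  step 0 ⇒ step 1: CBA ⇒ BC·AA·BA
    A ↦ BA
    B ↦ AA
    C ↦ BC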